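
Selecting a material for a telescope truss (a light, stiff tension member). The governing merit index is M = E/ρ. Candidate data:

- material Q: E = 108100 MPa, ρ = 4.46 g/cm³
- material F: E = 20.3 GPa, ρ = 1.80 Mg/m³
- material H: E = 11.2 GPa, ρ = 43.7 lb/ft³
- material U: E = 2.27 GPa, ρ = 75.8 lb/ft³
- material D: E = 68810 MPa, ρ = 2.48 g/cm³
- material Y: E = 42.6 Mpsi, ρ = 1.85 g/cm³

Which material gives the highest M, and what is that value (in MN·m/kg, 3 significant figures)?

After converting to SI:
  material Q: E = 108.1 GPa, ρ = 4460 kg/m³
  material F: E = 20.30 GPa, ρ = 1800 kg/m³
  material H: E = 11.20 GPa, ρ = 700.0 kg/m³
  material U: E = 2.270 GPa, ρ = 1214 kg/m³
  material D: E = 68.81 GPa, ρ = 2480 kg/m³
  material Y: E = 293.7 GPa, ρ = 1850 kg/m³
  material Y: M = 159 MN·m/kg
  material D: M = 27.7 MN·m/kg
  material Q: M = 24.2 MN·m/kg
  material H: M = 16.0 MN·m/kg
  material F: M = 11.3 MN·m/kg
  material U: M = 1.87 MN·m/kg
The maximum is for material Y.

material Y, M = 159 MN·m/kg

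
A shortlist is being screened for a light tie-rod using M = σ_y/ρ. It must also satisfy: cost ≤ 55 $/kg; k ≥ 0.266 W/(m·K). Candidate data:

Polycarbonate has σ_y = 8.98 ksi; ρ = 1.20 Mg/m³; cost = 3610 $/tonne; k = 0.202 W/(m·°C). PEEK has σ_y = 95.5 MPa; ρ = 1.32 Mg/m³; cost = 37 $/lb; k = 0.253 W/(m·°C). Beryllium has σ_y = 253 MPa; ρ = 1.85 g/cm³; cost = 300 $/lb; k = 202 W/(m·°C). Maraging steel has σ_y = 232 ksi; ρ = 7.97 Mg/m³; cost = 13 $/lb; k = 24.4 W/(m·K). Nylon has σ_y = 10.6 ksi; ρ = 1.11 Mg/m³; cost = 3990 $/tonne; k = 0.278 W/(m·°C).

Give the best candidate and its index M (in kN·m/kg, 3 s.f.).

maraging steel, M = 201 kN·m/kg

Screen on constraints: cost ≤ 55 $/kg; k ≥ 0.266 W/(m·K). Survivors: maraging steel, nylon.
In SI units:
  maraging steel: σ_y = 1600 MPa, ρ = 7970 kg/m³
  nylon: σ_y = 73.08 MPa, ρ = 1110 kg/m³
  maraging steel: M = 201 kN·m/kg
  nylon: M = 65.8 kN·m/kg
Maraging steel has the largest M.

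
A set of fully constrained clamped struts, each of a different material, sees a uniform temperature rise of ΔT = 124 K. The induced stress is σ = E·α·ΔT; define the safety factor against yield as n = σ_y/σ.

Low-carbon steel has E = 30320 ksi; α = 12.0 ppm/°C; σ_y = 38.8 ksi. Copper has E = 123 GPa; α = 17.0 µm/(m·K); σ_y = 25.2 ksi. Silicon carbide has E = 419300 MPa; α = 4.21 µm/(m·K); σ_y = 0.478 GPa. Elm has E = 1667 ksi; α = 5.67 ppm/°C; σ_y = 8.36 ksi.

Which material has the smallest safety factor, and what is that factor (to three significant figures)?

Converting E to GPa, α to ×10⁻⁶/K, σ_y to MPa, then σ and n for each:
  low-carbon steel: E = 209.0, α = 12.0, σ_y = 267.5 → σ = 311 MPa, n = 0.860
  copper: E = 123.0, α = 17.0, σ_y = 173.7 → σ = 259 MPa, n = 0.670
  silicon carbide: E = 419.3, α = 4.21, σ_y = 478.0 → σ = 219 MPa, n = 2.18
  elm: E = 11.49, α = 5.67, σ_y = 57.64 → σ = 8.08 MPa, n = 7.13
Copper has the lowest safety factor, n = 0.670.

copper, n = 0.670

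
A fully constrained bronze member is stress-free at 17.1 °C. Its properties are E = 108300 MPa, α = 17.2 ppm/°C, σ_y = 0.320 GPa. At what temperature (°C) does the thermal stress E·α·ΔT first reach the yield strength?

189 °C

E = 108300 MPa = 108.3 GPa.
σ_y = 0.320 GPa = 320.0 MPa.
E·α·ΔT = 320.0 MPa ⇒ ΔT = 320.0 / (108.3×10³ × 17.2×10⁻⁶) = 171.8 K.
T = 17.1 + 171.8 = 188.9 °C.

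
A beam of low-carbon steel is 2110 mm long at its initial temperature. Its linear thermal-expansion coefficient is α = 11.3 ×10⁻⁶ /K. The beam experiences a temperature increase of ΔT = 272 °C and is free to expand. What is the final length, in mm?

2116.5 mm

ΔL = α·L₀·ΔT = 11.3×10⁻⁶ × 2110 mm × 272.0 K = 6.49 mm.
L = L₀ + ΔL = 2110 + 6.49 = 2116.5 mm.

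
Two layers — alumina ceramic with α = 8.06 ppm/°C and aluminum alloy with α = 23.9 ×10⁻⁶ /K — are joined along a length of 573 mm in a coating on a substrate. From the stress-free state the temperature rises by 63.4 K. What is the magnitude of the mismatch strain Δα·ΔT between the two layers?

1.00×10⁻³

Δα = |8.06 − 23.9|×10⁻⁶/K = 15.8×10⁻⁶/K.
Mismatch strain = Δα·ΔT = 15.8×10⁻⁶ × 63.4 = 1.00×10⁻³.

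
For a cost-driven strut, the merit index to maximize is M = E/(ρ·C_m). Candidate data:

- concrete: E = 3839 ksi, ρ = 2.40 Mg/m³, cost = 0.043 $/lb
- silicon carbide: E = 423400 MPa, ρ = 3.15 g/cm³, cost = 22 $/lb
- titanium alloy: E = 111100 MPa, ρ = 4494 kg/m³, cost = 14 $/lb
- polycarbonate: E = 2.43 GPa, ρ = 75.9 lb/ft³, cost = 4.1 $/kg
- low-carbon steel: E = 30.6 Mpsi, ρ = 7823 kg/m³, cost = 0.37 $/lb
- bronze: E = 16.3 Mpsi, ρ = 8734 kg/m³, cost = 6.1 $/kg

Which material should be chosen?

Normalizing units and computing the index:
  concrete: E = 26.47 GPa, ρ = 2400 kg/m³, cost = 0.09480 $/kg
  silicon carbide: E = 423.4 GPa, ρ = 3150 kg/m³, cost = 48.50 $/kg
  titanium alloy: E = 111.1 GPa, ρ = 4494 kg/m³, cost = 30.86 $/kg
  polycarbonate: E = 2.430 GPa, ρ = 1216 kg/m³, cost = 4.100 $/kg
  low-carbon steel: E = 211.0 GPa, ρ = 7823 kg/m³, cost = 0.8157 $/kg
  bronze: E = 112.4 GPa, ρ = 8734 kg/m³, cost = 6.100 $/kg
  concrete: M = 116 MN·m per $
  low-carbon steel: M = 33.1 MN·m per $
  silicon carbide: M = 2.77 MN·m per $
  bronze: M = 2.11 MN·m per $
  titanium alloy: M = 0.801 MN·m per $
  polycarbonate: M = 0.487 MN·m per $
Highest index: concrete.

concrete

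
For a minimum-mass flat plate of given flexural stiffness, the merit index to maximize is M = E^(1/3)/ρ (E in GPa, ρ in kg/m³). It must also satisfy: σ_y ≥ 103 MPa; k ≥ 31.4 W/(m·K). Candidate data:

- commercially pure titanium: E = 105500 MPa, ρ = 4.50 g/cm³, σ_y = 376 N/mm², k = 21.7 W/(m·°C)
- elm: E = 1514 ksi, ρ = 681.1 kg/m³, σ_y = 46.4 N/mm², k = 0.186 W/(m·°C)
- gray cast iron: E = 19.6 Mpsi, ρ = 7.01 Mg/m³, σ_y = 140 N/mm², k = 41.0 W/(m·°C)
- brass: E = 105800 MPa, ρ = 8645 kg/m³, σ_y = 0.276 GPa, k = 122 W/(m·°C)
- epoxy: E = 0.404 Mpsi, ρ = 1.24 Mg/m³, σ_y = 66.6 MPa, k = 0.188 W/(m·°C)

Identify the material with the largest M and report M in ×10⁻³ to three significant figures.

Screen on constraints: σ_y ≥ 103 MPa; k ≥ 31.4 W/(m·K). Survivors: gray cast iron, brass.
Putting every candidate on a common basis:
  gray cast iron: E = 135.1 GPa, ρ = 7010 kg/m³
  brass: E = 105.8 GPa, ρ = 8645 kg/m³
  gray cast iron: M = 0.732×10⁻³
  brass: M = 0.547×10⁻³
The maximum is for gray cast iron.

gray cast iron, M = 0.732×10⁻³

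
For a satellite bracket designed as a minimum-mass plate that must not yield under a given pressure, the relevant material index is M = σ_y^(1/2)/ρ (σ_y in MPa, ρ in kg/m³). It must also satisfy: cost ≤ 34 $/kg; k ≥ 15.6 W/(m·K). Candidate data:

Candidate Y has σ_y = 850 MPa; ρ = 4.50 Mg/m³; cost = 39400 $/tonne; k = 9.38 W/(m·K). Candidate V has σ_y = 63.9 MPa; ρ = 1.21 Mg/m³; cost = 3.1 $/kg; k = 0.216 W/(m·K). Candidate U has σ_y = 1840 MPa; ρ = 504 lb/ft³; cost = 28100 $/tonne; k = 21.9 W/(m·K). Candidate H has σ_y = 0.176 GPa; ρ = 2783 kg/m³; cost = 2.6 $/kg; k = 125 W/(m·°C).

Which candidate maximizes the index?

Screen on constraints: cost ≤ 34 $/kg; k ≥ 15.6 W/(m·K). Survivors: candidate U, candidate H.
Normalizing units and computing the index:
  candidate U: σ_y = 1840 MPa, ρ = 8073 kg/m³
  candidate H: σ_y = 176.0 MPa, ρ = 2783 kg/m³
  candidate U: M = 5.31×10⁻³
  candidate H: M = 4.77×10⁻³
Candidate U has the largest M.

candidate U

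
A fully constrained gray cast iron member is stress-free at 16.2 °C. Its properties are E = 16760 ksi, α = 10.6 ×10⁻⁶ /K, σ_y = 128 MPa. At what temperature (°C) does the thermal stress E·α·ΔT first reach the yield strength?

E = 16760 ksi = 115.6 GPa.
E·α·ΔT = 128.0 MPa ⇒ ΔT = 128.0 / (115.6×10³ × 10.6×10⁻⁶) = 104.5 K.
T = 16.2 + 104.5 = 120.7 °C.

121 °C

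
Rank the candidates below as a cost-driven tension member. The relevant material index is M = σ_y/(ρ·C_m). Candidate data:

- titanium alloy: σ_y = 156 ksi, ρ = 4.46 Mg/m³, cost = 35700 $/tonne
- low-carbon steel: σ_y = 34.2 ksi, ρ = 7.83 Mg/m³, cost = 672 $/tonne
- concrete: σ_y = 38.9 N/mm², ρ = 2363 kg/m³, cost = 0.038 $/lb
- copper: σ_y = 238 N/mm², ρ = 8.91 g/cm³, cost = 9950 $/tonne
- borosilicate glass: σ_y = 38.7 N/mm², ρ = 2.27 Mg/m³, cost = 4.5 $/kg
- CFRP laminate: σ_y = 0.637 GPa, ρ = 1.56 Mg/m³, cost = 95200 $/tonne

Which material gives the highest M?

concrete

In SI units:
  titanium alloy: σ_y = 1076 MPa, ρ = 4460 kg/m³, cost = 35.70 $/kg
  low-carbon steel: σ_y = 235.8 MPa, ρ = 7830 kg/m³, cost = 0.6720 $/kg
  concrete: σ_y = 38.90 MPa, ρ = 2363 kg/m³, cost = 0.08377 $/kg
  copper: σ_y = 238.0 MPa, ρ = 8910 kg/m³, cost = 9.950 $/kg
  borosilicate glass: σ_y = 38.70 MPa, ρ = 2270 kg/m³, cost = 4.500 $/kg
  CFRP laminate: σ_y = 637.0 MPa, ρ = 1560 kg/m³, cost = 95.20 $/kg
  concrete: M = 197 kN·m per $
  low-carbon steel: M = 44.8 kN·m per $
  titanium alloy: M = 6.76 kN·m per $
  CFRP laminate: M = 4.29 kN·m per $
  borosilicate glass: M = 3.79 kN·m per $
  copper: M = 2.68 kN·m per $
Concrete ranks first.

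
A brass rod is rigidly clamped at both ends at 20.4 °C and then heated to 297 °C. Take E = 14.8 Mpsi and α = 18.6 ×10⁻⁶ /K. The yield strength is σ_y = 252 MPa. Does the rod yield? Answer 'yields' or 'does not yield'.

yields

E = 14.8 Mpsi = 102.0 GPa.
ΔT = 276.6 K. Constrained thermal stress σ = E·α·ΔT = 102.0×10³ MPa × 18.6×10⁻⁶ × 276.6 = 525 MPa (compressive).
Compare to σ_y = 252 MPa: σ ≥ σ_y, so it yields.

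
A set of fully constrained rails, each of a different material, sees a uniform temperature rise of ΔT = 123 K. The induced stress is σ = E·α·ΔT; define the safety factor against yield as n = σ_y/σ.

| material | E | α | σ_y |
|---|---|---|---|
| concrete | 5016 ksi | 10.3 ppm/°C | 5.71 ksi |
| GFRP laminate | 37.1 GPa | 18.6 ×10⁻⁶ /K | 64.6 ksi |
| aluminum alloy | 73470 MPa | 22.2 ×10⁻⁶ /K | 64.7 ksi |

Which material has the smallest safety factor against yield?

With everything in SI (GPa, ×10⁻⁶/K, MPa):
  concrete: E = 34.58, α = 10.3, σ_y = 39.37 → σ = 43.8 MPa, n = 0.899
  GFRP laminate: E = 37.10, α = 18.6, σ_y = 445.4 → σ = 84.9 MPa, n = 5.25
  aluminum alloy: E = 73.47, α = 22.2, σ_y = 446.1 → σ = 201 MPa, n = 2.22
The minimum is concrete at n = 0.899.

concrete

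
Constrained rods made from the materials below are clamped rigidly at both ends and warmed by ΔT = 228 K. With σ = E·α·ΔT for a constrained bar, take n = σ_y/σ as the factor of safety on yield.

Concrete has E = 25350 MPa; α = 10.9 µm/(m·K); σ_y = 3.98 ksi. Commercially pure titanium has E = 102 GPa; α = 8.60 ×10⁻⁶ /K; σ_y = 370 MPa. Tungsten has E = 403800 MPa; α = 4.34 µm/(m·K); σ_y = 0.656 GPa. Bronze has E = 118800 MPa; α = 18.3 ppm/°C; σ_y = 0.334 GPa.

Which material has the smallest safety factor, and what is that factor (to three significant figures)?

concrete, n = 0.436

In consistent units (E in GPa, α in ×10⁻⁶/K, σ_y in MPa):
  concrete: E = 25.35, α = 10.9, σ_y = 27.44 → σ = 63.0 MPa, n = 0.436
  commercially pure titanium: E = 102.0, α = 8.60, σ_y = 370.0 → σ = 200 MPa, n = 1.85
  tungsten: E = 403.8, α = 4.34, σ_y = 656.0 → σ = 400 MPa, n = 1.64
  bronze: E = 118.8, α = 18.3, σ_y = 334.0 → σ = 496 MPa, n = 0.674
The minimum is concrete at n = 0.436.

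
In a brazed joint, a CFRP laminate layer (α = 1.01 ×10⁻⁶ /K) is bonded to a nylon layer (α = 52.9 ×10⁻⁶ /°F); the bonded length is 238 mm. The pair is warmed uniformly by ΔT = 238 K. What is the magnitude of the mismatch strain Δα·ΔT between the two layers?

nylon: α = 52.9×10⁻⁶/°F × 9/5 = 95.2×10⁻⁶/K.
Δα = |1.01 − 95.2|×10⁻⁶/K = 94.2×10⁻⁶/K.
Mismatch strain = Δα·ΔT = 94.2×10⁻⁶ × 238.0 = 0.0224.

0.0224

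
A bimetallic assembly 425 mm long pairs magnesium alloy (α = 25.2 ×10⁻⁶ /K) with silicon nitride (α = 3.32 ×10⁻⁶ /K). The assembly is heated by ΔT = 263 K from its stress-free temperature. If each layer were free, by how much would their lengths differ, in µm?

Δα = |25.2 − 3.32|×10⁻⁶/K = 21.9×10⁻⁶/K.
ΔL_mismatch = Δα·L·ΔT = 21.9×10⁻⁶ × 425.0 mm × 263.0 K = 2450 µm.

2450 µm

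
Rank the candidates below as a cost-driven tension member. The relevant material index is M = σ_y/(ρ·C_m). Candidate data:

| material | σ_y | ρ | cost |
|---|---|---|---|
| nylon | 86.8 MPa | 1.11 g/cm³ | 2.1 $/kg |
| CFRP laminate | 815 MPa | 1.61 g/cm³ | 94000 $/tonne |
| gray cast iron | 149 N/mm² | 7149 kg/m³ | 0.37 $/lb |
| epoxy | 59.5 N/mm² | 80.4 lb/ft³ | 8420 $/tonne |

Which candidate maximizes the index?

In SI units:
  nylon: σ_y = 86.80 MPa, ρ = 1110 kg/m³, cost = 2.100 $/kg
  CFRP laminate: σ_y = 815.0 MPa, ρ = 1610 kg/m³, cost = 94.00 $/kg
  gray cast iron: σ_y = 149.0 MPa, ρ = 7149 kg/m³, cost = 0.8157 $/kg
  epoxy: σ_y = 59.50 MPa, ρ = 1288 kg/m³, cost = 8.420 $/kg
  nylon: M = 37.2 kN·m per $
  gray cast iron: M = 25.6 kN·m per $
  epoxy: M = 5.49 kN·m per $
  CFRP laminate: M = 5.39 kN·m per $
Highest index: nylon.

nylon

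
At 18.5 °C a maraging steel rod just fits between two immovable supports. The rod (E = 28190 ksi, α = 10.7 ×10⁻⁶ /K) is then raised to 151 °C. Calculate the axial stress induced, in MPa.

E = 28190 ksi = 194.4 GPa.
ΔT = 132.5 K. Constrained thermal stress σ = E·α·ΔT = 194.4×10³ MPa × 10.7×10⁻⁶ × 132.5 = 276 MPa (compressive).

276 MPa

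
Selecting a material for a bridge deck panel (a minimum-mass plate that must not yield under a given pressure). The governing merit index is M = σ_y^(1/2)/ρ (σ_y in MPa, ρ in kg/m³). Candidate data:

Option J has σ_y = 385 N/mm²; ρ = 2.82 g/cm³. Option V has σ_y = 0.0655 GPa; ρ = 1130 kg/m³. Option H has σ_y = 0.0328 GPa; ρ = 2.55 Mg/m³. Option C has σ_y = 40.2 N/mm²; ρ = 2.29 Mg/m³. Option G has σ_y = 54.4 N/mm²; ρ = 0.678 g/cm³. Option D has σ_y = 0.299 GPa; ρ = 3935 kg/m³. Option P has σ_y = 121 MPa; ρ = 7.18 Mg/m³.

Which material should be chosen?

option G

Putting every candidate on a common basis:
  option J: σ_y = 385.0 MPa, ρ = 2820 kg/m³
  option V: σ_y = 65.50 MPa, ρ = 1130 kg/m³
  option H: σ_y = 32.80 MPa, ρ = 2550 kg/m³
  option C: σ_y = 40.20 MPa, ρ = 2290 kg/m³
  option G: σ_y = 54.40 MPa, ρ = 678.0 kg/m³
  option D: σ_y = 299.0 MPa, ρ = 3935 kg/m³
  option P: σ_y = 121.0 MPa, ρ = 7180 kg/m³
  option G: M = 10.9×10⁻³
  option V: M = 7.16×10⁻³
  option J: M = 6.96×10⁻³
  option D: M = 4.39×10⁻³
  option C: M = 2.77×10⁻³
  option H: M = 2.25×10⁻³
  option P: M = 1.53×10⁻³
Option G has the largest M.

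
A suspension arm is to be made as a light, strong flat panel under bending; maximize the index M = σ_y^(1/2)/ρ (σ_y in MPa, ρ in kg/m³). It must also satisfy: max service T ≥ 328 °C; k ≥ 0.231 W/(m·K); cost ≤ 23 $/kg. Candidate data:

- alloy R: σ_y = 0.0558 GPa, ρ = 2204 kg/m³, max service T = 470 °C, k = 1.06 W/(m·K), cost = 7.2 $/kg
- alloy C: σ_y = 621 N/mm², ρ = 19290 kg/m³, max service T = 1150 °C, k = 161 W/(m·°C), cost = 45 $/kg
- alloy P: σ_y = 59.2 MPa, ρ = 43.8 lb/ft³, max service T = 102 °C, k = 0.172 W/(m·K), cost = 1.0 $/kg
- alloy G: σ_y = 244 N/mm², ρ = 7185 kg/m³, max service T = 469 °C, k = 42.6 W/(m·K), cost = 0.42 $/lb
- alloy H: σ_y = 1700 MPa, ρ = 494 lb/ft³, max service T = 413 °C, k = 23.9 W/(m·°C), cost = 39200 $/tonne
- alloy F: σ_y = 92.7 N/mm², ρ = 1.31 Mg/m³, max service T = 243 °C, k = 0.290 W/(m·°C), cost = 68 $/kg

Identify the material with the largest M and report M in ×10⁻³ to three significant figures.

alloy R, M = 3.39×10⁻³

Screen on constraints: max service T ≥ 328 °C; k ≥ 0.231 W/(m·K); cost ≤ 23 $/kg. Survivors: alloy R, alloy G.
Normalizing units and computing the index:
  alloy R: σ_y = 55.80 MPa, ρ = 2204 kg/m³
  alloy G: σ_y = 244.0 MPa, ρ = 7185 kg/m³
  alloy R: M = 3.39×10⁻³
  alloy G: M = 2.17×10⁻³
The maximum is for alloy R.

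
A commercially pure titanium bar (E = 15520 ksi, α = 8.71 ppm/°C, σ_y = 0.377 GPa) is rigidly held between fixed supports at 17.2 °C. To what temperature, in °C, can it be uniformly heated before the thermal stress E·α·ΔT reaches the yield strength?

422 °C

E = 15520 ksi = 107.0 GPa.
σ_y = 0.377 GPa = 377.0 MPa.
E·α·ΔT = 377.0 MPa ⇒ ΔT = 377.0 / (107.0×10³ × 8.71×10⁻⁶) = 404.5 K.
T = 17.2 + 404.5 = 421.7 °C.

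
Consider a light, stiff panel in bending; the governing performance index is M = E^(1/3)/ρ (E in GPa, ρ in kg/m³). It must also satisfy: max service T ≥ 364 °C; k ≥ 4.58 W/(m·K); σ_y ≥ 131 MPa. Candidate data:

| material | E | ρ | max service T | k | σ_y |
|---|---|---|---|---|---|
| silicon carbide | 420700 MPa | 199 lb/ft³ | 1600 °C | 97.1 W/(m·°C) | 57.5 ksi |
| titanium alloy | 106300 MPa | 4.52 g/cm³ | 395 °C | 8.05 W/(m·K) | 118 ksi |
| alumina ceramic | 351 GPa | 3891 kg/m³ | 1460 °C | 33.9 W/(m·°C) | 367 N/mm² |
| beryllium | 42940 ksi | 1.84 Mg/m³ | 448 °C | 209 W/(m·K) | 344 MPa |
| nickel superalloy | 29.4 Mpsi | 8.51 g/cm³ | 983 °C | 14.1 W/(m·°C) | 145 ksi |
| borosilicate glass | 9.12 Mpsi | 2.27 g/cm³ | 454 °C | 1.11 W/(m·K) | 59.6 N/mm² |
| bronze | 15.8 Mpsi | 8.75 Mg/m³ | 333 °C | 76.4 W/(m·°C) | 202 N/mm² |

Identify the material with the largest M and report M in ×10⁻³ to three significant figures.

beryllium, M = 3.62×10⁻³

Screen on constraints: max service T ≥ 364 °C; k ≥ 4.58 W/(m·K); σ_y ≥ 131 MPa. Survivors: silicon carbide, titanium alloy, alumina ceramic, beryllium, nickel superalloy.
After converting to SI:
  silicon carbide: E = 420.7 GPa, ρ = 3188 kg/m³
  titanium alloy: E = 106.3 GPa, ρ = 4520 kg/m³
  alumina ceramic: E = 351.0 GPa, ρ = 3891 kg/m³
  beryllium: E = 296.1 GPa, ρ = 1840 kg/m³
  nickel superalloy: E = 202.7 GPa, ρ = 8510 kg/m³
  beryllium: M = 3.62×10⁻³
  silicon carbide: M = 2.35×10⁻³
  alumina ceramic: M = 1.81×10⁻³
  titanium alloy: M = 1.05×10⁻³
  nickel superalloy: M = 0.690×10⁻³
The maximum is for beryllium.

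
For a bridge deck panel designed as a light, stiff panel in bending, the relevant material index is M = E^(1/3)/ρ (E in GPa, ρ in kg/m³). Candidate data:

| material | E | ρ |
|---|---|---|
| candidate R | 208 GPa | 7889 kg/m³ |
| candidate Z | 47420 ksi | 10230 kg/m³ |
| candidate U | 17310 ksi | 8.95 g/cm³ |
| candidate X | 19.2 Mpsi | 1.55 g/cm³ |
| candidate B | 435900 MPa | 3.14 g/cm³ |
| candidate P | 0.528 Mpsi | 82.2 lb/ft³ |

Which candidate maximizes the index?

candidate X

Convert each candidate to consistent units, then evaluate M:
  candidate R: E = 208.0 GPa, ρ = 7889 kg/m³
  candidate Z: E = 326.9 GPa, ρ = 10230 kg/m³
  candidate U: E = 119.3 GPa, ρ = 8950 kg/m³
  candidate X: E = 132.4 GPa, ρ = 1550 kg/m³
  candidate B: E = 435.9 GPa, ρ = 3140 kg/m³
  candidate P: E = 3.640 GPa, ρ = 1317 kg/m³
  candidate X: M = 3.29×10⁻³
  candidate B: M = 2.41×10⁻³
  candidate P: M = 1.17×10⁻³
  candidate R: M = 0.751×10⁻³
  candidate Z: M = 0.673×10⁻³
  candidate U: M = 0.550×10⁻³
Candidate X ranks first.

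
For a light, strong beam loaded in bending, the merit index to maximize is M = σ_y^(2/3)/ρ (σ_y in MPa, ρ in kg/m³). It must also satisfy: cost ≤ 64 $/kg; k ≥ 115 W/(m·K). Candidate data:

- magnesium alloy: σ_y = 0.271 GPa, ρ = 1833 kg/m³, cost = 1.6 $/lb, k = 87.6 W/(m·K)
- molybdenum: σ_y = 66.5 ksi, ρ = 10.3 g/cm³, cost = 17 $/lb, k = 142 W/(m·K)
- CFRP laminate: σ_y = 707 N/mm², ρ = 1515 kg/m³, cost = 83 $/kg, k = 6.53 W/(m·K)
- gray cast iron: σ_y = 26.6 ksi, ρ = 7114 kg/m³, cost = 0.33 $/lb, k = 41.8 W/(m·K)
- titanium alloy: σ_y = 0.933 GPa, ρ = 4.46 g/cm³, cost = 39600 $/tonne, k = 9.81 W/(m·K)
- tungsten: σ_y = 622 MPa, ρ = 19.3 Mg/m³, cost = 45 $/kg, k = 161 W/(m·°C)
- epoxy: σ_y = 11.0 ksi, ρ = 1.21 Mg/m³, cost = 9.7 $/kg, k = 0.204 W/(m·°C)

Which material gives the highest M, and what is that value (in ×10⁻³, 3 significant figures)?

molybdenum, M = 5.77×10⁻³

Screen on constraints: cost ≤ 64 $/kg; k ≥ 115 W/(m·K). Survivors: molybdenum, tungsten.
Convert each candidate to consistent units, then evaluate M:
  molybdenum: σ_y = 458.5 MPa, ρ = 10300 kg/m³
  tungsten: σ_y = 622.0 MPa, ρ = 19300 kg/m³
  molybdenum: M = 5.77×10⁻³
  tungsten: M = 3.78×10⁻³
Molybdenum ranks first.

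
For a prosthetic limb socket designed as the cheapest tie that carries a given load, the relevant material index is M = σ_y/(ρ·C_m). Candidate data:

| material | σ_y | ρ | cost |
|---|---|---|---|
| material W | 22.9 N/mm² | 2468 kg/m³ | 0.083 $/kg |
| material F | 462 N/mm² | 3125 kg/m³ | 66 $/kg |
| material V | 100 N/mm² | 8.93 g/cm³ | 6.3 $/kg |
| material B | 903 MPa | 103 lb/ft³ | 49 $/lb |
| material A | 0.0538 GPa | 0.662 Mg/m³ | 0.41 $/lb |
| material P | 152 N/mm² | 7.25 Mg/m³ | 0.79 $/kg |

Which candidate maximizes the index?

material W

Normalizing units and computing the index:
  material W: σ_y = 22.90 MPa, ρ = 2468 kg/m³, cost = 0.08300 $/kg
  material F: σ_y = 462.0 MPa, ρ = 3125 kg/m³, cost = 66.00 $/kg
  material V: σ_y = 100.0 MPa, ρ = 8930 kg/m³, cost = 6.300 $/kg
  material B: σ_y = 903.0 MPa, ρ = 1650 kg/m³, cost = 108.0 $/kg
  material A: σ_y = 53.80 MPa, ρ = 662.0 kg/m³, cost = 0.9039 $/kg
  material P: σ_y = 152.0 MPa, ρ = 7250 kg/m³, cost = 0.7900 $/kg
  material W: M = 112 kN·m per $
  material A: M = 89.9 kN·m per $
  material P: M = 26.5 kN·m per $
  material B: M = 5.07 kN·m per $
  material F: M = 2.24 kN·m per $
  material V: M = 1.78 kN·m per $
Highest index: material W.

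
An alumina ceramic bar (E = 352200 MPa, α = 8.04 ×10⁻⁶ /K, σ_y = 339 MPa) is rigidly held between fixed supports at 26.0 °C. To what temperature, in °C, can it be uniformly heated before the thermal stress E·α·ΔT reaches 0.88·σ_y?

E = 352200 MPa = 352.2 GPa.
E·α·ΔT = 298.3 MPa ⇒ ΔT = 298.3 / (352.2×10³ × 8.04×10⁻⁶) = 105.4 K.
T = 26.0 + 105.4 = 131.4 °C.

131 °C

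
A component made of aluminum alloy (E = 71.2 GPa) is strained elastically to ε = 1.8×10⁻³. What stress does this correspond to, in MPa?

128 MPa

σ = E·ε = 71200 MPa × 1.8×10⁻³ = 128 MPa.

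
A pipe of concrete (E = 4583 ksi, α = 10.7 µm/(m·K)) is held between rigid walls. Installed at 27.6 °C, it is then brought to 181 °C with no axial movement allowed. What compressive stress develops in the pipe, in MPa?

E = 4583 ksi = 31.60 GPa.
ΔT = 153.4 K. Constrained thermal stress σ = E·α·ΔT = 31.60×10³ MPa × 10.7×10⁻⁶ × 153.4 = 51.9 MPa (compressive).

51.9 MPa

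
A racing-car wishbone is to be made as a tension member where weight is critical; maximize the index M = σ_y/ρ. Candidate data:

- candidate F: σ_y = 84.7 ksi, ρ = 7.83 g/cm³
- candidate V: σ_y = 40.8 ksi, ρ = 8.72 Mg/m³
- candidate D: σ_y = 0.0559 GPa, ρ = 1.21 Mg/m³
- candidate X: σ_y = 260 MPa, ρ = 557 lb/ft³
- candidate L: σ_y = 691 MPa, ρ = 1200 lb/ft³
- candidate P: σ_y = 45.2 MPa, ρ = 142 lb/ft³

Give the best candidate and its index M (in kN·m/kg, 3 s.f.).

Convert each candidate to consistent units, then evaluate M:
  candidate F: σ_y = 584.0 MPa, ρ = 7830 kg/m³
  candidate V: σ_y = 281.3 MPa, ρ = 8720 kg/m³
  candidate D: σ_y = 55.90 MPa, ρ = 1210 kg/m³
  candidate X: σ_y = 260.0 MPa, ρ = 8922 kg/m³
  candidate L: σ_y = 691.0 MPa, ρ = 19220 kg/m³
  candidate P: σ_y = 45.20 MPa, ρ = 2275 kg/m³
  candidate F: M = 74.6 kN·m/kg
  candidate D: M = 46.2 kN·m/kg
  candidate L: M = 35.9 kN·m/kg
  candidate V: M = 32.3 kN·m/kg
  candidate X: M = 29.1 kN·m/kg
  candidate P: M = 19.9 kN·m/kg
The maximum is for candidate F.

candidate F, M = 74.6 kN·m/kg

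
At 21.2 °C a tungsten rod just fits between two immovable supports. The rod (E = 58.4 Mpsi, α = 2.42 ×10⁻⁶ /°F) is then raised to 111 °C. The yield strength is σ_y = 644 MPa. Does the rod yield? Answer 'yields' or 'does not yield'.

E = 58.4 Mpsi = 402.7 GPa.
α = 2.42×10⁻⁶/°F × 9/5 = 4.36×10⁻⁶/K.
ΔT = 89.80 K. Constrained thermal stress σ = E·α·ΔT = 402.7×10³ MPa × 4.36×10⁻⁶ × 89.80 = 158 MPa (compressive).
Compare to σ_y = 644 MPa: σ < σ_y, so it does not yield.

does not yield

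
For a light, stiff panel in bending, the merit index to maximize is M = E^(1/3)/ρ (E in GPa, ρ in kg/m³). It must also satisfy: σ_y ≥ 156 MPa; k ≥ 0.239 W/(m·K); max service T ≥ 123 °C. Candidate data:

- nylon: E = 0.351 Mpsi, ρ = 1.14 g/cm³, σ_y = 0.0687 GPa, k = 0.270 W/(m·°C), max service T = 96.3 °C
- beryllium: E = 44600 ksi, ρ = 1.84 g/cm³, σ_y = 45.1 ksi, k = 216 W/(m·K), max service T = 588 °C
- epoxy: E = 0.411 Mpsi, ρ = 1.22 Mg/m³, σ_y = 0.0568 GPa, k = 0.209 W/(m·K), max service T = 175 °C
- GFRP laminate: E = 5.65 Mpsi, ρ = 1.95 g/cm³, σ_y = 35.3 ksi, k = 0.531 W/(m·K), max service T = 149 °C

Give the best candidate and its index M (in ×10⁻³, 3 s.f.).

Screen on constraints: σ_y ≥ 156 MPa; k ≥ 0.239 W/(m·K); max service T ≥ 123 °C. Survivors: beryllium, GFRP laminate.
Normalizing units and computing the index:
  beryllium: E = 307.5 GPa, ρ = 1840 kg/m³
  GFRP laminate: E = 38.96 GPa, ρ = 1950 kg/m³
  beryllium: M = 3.67×10⁻³
  GFRP laminate: M = 1.74×10⁻³
The maximum is for beryllium.

beryllium, M = 3.67×10⁻³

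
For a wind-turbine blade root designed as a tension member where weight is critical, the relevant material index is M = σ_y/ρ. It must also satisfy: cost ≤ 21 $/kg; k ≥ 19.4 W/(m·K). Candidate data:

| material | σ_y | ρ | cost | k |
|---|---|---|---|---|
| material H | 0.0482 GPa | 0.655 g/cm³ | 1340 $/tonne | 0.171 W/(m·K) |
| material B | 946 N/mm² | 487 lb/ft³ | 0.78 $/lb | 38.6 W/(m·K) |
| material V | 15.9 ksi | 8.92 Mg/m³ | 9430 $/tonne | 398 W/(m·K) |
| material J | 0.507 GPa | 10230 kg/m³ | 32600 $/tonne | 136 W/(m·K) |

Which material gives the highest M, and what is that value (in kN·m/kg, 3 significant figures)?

material B, M = 121 kN·m/kg

Screen on constraints: cost ≤ 21 $/kg; k ≥ 19.4 W/(m·K). Survivors: material B, material V.
Convert each candidate to consistent units, then evaluate M:
  material B: σ_y = 946.0 MPa, ρ = 7801 kg/m³
  material V: σ_y = 109.6 MPa, ρ = 8920 kg/m³
  material B: M = 121 kN·m/kg
  material V: M = 12.3 kN·m/kg
The maximum is for material B.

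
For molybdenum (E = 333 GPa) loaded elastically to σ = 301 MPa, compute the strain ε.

9.04×10⁻⁴

ε = σ/E = 301 / 333000 = 9.04×10⁻⁴.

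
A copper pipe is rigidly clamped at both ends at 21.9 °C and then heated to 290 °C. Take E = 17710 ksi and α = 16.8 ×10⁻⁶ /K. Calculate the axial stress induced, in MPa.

E = 17710 ksi = 122.1 GPa.
ΔT = 268.1 K. Constrained thermal stress σ = E·α·ΔT = 122.1×10³ MPa × 16.8×10⁻⁶ × 268.1 = 550 MPa (compressive).

550 MPa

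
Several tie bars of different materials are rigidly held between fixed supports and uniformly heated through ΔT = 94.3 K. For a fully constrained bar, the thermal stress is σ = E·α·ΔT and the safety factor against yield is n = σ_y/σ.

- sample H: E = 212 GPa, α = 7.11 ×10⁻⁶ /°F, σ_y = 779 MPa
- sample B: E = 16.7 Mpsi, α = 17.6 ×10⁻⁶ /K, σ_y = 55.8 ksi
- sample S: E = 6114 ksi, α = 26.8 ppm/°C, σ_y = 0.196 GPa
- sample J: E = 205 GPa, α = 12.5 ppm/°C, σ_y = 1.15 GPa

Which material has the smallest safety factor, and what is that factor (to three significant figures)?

In consistent units (E in GPa, α in ×10⁻⁶/K, σ_y in MPa):
  sample H: E = 212.0, α = 12.8, σ_y = 779.0 → σ = 256 MPa, n = 3.04
  sample B: E = 115.1, α = 17.6, σ_y = 384.7 → σ = 191 MPa, n = 2.01
  sample S: E = 42.15, α = 26.8, σ_y = 196.0 → σ = 107 MPa, n = 1.84
  sample J: E = 205.0, α = 12.5, σ_y = 1150 → σ = 242 MPa, n = 4.76
Sample S has the lowest safety factor, n = 1.84.

sample S, n = 1.84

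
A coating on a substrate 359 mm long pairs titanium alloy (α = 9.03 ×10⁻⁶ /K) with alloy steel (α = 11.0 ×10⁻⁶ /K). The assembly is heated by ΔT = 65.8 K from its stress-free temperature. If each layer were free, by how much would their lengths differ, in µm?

Δα = |9.03 − 11.0|×10⁻⁶/K = 1.97×10⁻⁶/K.
ΔL_mismatch = Δα·L·ΔT = 1.97×10⁻⁶ × 359.0 mm × 65.8 K = 46.5 µm.

46.5 µm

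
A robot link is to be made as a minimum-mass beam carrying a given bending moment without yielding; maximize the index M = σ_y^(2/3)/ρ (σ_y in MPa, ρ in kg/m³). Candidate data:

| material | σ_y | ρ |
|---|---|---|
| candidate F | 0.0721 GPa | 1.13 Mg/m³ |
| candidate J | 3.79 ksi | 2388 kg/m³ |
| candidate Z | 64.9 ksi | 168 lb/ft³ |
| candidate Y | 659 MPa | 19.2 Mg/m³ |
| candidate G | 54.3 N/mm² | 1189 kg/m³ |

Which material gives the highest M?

After converting to SI:
  candidate F: σ_y = 72.10 MPa, ρ = 1130 kg/m³
  candidate J: σ_y = 26.13 MPa, ρ = 2388 kg/m³
  candidate Z: σ_y = 447.5 MPa, ρ = 2691 kg/m³
  candidate Y: σ_y = 659.0 MPa, ρ = 19200 kg/m³
  candidate G: σ_y = 54.30 MPa, ρ = 1189 kg/m³
  candidate Z: M = 21.7×10⁻³
  candidate F: M = 15.3×10⁻³
  candidate G: M = 12.1×10⁻³
  candidate Y: M = 3.94×10⁻³
  candidate J: M = 3.69×10⁻³
Candidate Z has the largest M.

candidate Z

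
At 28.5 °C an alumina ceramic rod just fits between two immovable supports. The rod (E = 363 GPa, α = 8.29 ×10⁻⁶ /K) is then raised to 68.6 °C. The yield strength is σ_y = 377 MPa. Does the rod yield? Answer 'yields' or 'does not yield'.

ΔT = 40.10 K. Constrained thermal stress σ = E·α·ΔT = 363.0×10³ MPa × 8.29×10⁻⁶ × 40.10 = 121 MPa (compressive).
Compare to σ_y = 377 MPa: σ < σ_y, so it does not yield.

does not yield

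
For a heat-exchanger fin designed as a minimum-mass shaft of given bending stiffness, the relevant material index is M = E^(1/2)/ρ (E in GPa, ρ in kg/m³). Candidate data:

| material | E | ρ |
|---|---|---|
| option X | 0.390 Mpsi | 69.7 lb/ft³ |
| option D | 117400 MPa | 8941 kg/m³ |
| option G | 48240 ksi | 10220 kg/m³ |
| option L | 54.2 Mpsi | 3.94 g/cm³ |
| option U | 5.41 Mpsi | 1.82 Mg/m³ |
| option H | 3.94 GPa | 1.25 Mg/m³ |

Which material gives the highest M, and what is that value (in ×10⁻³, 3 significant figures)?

option L, M = 4.91×10⁻³

Normalizing units and computing the index:
  option X: E = 2.689 GPa, ρ = 1116 kg/m³
  option D: E = 117.4 GPa, ρ = 8941 kg/m³
  option G: E = 332.6 GPa, ρ = 10220 kg/m³
  option L: E = 373.7 GPa, ρ = 3940 kg/m³
  option U: E = 37.30 GPa, ρ = 1820 kg/m³
  option H: E = 3.940 GPa, ρ = 1250 kg/m³
  option L: M = 4.91×10⁻³
  option U: M = 3.36×10⁻³
  option G: M = 1.78×10⁻³
  option H: M = 1.59×10⁻³
  option X: M = 1.47×10⁻³
  option D: M = 1.21×10⁻³
Highest index: option L.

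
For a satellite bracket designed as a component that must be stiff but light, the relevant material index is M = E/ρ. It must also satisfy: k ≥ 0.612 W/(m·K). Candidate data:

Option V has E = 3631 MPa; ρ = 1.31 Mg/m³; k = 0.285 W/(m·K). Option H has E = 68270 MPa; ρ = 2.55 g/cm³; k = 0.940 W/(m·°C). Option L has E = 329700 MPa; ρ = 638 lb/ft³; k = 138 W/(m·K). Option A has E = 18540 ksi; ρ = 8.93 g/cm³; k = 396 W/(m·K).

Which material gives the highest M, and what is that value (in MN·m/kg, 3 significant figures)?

option L, M = 32.3 MN·m/kg

Screen on constraints: k ≥ 0.612 W/(m·K). Survivors: option H, option L, option A.
After converting to SI:
  option H: E = 68.27 GPa, ρ = 2550 kg/m³
  option L: E = 329.7 GPa, ρ = 10220 kg/m³
  option A: E = 127.8 GPa, ρ = 8930 kg/m³
  option L: M = 32.3 MN·m/kg
  option H: M = 26.8 MN·m/kg
  option A: M = 14.3 MN·m/kg
The maximum is for option L.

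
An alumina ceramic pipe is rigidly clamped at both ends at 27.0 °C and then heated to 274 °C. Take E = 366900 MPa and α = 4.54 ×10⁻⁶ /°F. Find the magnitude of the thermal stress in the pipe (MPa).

E = 366900 MPa = 366.9 GPa.
α = 4.54×10⁻⁶/°F × 9/5 = 8.17×10⁻⁶/K.
ΔT = 247.0 K. Constrained thermal stress σ = E·α·ΔT = 366.9×10³ MPa × 8.17×10⁻⁶ × 247.0 = 741 MPa (compressive).

741 MPa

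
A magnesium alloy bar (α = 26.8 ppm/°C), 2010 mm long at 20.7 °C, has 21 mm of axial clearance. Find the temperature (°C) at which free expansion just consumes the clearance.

411 °C

α·L₀·ΔT = 21.0 mm ⇒ ΔT = 21.0 / (26.8×10⁻⁶ × 2010.0) = 389.8 K.
T = 20.7 + 389.8 = 410.5 °C.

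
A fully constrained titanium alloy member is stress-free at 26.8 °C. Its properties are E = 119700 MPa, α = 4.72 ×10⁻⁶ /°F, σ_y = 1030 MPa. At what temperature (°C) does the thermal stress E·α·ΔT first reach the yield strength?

1040 °C

E = 119700 MPa = 119.7 GPa.
α = 4.72×10⁻⁶/°F × 9/5 = 8.50×10⁻⁶/K.
E·α·ΔT = 1030 MPa ⇒ ΔT = 1030 / (119.7×10³ × 8.50×10⁻⁶) = 1013 K.
T = 26.8 + 1013 = 1040 °C.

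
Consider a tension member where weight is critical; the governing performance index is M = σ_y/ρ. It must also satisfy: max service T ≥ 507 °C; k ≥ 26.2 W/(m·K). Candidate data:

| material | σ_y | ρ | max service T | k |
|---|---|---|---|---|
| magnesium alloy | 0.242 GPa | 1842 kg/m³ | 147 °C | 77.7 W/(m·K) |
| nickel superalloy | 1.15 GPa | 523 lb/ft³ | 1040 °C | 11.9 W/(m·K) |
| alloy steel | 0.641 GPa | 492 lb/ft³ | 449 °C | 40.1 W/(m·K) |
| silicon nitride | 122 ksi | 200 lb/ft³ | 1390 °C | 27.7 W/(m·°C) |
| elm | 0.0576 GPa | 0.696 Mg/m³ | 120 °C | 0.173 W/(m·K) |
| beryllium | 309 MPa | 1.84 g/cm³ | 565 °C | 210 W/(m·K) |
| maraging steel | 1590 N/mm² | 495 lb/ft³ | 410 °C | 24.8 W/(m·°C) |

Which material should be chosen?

silicon nitride

Screen on constraints: max service T ≥ 507 °C; k ≥ 26.2 W/(m·K). Survivors: silicon nitride, beryllium.
Putting every candidate on a common basis:
  silicon nitride: σ_y = 841.2 MPa, ρ = 3204 kg/m³
  beryllium: σ_y = 309.0 MPa, ρ = 1840 kg/m³
  silicon nitride: M = 263 kN·m/kg
  beryllium: M = 168 kN·m/kg
Silicon nitride ranks first.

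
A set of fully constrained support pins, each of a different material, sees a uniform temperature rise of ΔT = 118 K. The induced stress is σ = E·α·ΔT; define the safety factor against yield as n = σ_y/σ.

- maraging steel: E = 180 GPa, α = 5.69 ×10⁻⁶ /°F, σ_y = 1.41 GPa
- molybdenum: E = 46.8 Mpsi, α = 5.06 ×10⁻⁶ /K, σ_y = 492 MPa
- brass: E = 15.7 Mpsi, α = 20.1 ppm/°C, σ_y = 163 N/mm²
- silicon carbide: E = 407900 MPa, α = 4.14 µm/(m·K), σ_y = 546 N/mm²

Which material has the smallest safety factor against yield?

Per material, after unit conversion:
  maraging steel: E = 180.0, α = 10.2, σ_y = 1410 → σ = 218 MPa, n = 6.48
  molybdenum: E = 322.7, α = 5.06, σ_y = 492.0 → σ = 193 MPa, n = 2.55
  brass: E = 108.2, α = 20.1, σ_y = 163.0 → σ = 257 MPa, n = 0.635
  silicon carbide: E = 407.9, α = 4.14, σ_y = 546.0 → σ = 199 MPa, n = 2.74
Brass has the lowest safety factor, n = 0.635.

brass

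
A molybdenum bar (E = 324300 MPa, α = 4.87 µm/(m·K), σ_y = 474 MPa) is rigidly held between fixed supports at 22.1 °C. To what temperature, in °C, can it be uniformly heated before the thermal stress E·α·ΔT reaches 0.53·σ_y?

E = 324300 MPa = 324.3 GPa.
E·α·ΔT = 251.2 MPa ⇒ ΔT = 251.2 / (324.3×10³ × 4.87×10⁻⁶) = 159.1 K.
T = 22.1 + 159.1 = 181.2 °C.

181 °C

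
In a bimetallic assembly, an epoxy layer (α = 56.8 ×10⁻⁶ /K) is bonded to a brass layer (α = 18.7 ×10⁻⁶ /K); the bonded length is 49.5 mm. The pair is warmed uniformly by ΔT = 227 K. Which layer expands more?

epoxy

α(epoxy) = 56.8×10⁻⁶/K vs α(brass) = 18.7×10⁻⁶/K.
Higher α expands more for the same ΔT: epoxy.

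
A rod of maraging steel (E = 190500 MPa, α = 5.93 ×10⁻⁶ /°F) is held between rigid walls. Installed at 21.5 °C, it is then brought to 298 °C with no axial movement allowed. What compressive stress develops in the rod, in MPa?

562 MPa

E = 190500 MPa = 190.5 GPa.
α = 5.93×10⁻⁶/°F × 9/5 = 10.7×10⁻⁶/K.
ΔT = 276.5 K. Constrained thermal stress σ = E·α·ΔT = 190.5×10³ MPa × 10.7×10⁻⁶ × 276.5 = 562 MPa (compressive).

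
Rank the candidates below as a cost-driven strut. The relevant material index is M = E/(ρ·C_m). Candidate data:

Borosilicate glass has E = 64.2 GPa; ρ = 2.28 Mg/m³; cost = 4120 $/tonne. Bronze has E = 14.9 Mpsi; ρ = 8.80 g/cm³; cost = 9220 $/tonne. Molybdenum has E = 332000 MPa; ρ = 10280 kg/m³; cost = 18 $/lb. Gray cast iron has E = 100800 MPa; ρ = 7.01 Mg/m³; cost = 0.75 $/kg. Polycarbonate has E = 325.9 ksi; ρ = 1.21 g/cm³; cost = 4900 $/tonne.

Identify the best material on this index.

gray cast iron

Convert each candidate to consistent units, then evaluate M:
  borosilicate glass: E = 64.20 GPa, ρ = 2280 kg/m³, cost = 4.120 $/kg
  bronze: E = 102.7 GPa, ρ = 8800 kg/m³, cost = 9.220 $/kg
  molybdenum: E = 332.0 GPa, ρ = 10280 kg/m³, cost = 39.68 $/kg
  gray cast iron: E = 100.8 GPa, ρ = 7010 kg/m³, cost = 0.7500 $/kg
  polycarbonate: E = 2.247 GPa, ρ = 1210 kg/m³, cost = 4.900 $/kg
  gray cast iron: M = 19.2 MN·m per $
  borosilicate glass: M = 6.83 MN·m per $
  bronze: M = 1.27 MN·m per $
  molybdenum: M = 0.814 MN·m per $
  polycarbonate: M = 0.379 MN·m per $
Gray cast iron has the largest M.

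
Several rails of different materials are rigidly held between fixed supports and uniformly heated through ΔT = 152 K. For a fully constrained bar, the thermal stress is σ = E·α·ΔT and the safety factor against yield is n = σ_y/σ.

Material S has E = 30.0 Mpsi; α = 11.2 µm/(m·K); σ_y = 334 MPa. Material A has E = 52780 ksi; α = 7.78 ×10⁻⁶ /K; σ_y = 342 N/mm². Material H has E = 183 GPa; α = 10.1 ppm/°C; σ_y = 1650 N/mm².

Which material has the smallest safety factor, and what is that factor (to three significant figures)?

In consistent units (E in GPa, α in ×10⁻⁶/K, σ_y in MPa):
  material S: E = 206.8, α = 11.2, σ_y = 334.0 → σ = 352 MPa, n = 0.949
  material A: E = 363.9, α = 7.78, σ_y = 342.0 → σ = 430 MPa, n = 0.795
  material H: E = 183.0, α = 10.1, σ_y = 1650 → σ = 281 MPa, n = 5.87
Material A has the lowest safety factor, n = 0.795.

material A, n = 0.795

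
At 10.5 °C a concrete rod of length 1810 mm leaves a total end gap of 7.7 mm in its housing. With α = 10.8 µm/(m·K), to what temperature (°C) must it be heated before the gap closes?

404 °C

α·L₀·ΔT = 7.7 mm ⇒ ΔT = 7.7 / (10.8×10⁻⁶ × 1810.0) = 393.9 K.
T = 10.5 + 393.9 = 404.4 °C.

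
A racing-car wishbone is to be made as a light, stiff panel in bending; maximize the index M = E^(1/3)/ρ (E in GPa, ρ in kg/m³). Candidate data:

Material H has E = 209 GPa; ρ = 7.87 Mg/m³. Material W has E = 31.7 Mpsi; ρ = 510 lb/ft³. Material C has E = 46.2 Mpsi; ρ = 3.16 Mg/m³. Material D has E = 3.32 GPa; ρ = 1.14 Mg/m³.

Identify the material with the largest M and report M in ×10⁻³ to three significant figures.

Putting every candidate on a common basis:
  material H: E = 209.0 GPa, ρ = 7870 kg/m³
  material W: E = 218.6 GPa, ρ = 8169 kg/m³
  material C: E = 318.5 GPa, ρ = 3160 kg/m³
  material D: E = 3.320 GPa, ρ = 1140 kg/m³
  material C: M = 2.16×10⁻³
  material D: M = 1.31×10⁻³
  material H: M = 0.754×10⁻³
  material W: M = 0.737×10⁻³
Material C ranks first.

material C, M = 2.16×10⁻³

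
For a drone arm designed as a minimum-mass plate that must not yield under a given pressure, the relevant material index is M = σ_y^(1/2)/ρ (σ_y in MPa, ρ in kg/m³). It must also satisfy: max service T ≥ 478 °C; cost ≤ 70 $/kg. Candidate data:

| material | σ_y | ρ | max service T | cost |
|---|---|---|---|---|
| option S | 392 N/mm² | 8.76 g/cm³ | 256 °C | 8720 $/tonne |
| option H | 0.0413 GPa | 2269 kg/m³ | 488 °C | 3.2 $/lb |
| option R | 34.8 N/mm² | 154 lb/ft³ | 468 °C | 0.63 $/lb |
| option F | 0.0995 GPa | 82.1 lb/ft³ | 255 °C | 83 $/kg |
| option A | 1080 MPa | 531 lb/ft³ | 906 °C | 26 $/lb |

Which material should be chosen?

option A

Screen on constraints: max service T ≥ 478 °C; cost ≤ 70 $/kg. Survivors: option H, option A.
Putting every candidate on a common basis:
  option H: σ_y = 41.30 MPa, ρ = 2269 kg/m³
  option A: σ_y = 1080 MPa, ρ = 8506 kg/m³
  option A: M = 3.86×10⁻³
  option H: M = 2.83×10⁻³
Option A has the largest M.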